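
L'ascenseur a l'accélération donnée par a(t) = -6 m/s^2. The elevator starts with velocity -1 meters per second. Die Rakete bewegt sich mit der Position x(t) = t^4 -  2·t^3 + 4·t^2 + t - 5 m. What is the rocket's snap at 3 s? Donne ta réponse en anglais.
We must differentiate our position equation x(t) = t^4 - 2·t^3 + 4·t^2 + t - 5 4 times. Differentiating position, we get velocity: v(t) = 4·t^3 - 6·t^2 + 8·t + 1. The derivative of velocity gives acceleration: a(t) = 12·t^2 - 12·t + 8. Differentiating acceleration, we get jerk: j(t) = 24·t - 12. Taking d/dt of j(t), we find s(t) = 24. Using s(t) = 24 and substituting t = 3, we find s = 24.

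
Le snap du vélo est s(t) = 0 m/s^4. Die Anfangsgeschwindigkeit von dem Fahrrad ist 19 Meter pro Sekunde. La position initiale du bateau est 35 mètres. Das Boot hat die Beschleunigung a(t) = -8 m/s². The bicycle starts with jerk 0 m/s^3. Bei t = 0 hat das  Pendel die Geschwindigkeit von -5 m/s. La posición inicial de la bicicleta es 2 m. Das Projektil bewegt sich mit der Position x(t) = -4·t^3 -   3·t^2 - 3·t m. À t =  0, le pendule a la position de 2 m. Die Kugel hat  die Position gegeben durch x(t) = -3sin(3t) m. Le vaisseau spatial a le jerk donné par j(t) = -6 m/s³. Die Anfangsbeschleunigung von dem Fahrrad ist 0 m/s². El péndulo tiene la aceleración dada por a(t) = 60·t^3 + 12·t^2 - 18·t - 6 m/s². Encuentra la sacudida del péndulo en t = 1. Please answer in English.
To solve this, we need to take 1 derivative of our acceleration equation a(t) = 60·t^3 + 12·t^2 - 18·t - 6. The derivative of acceleration gives jerk: j(t) = 180·t^2 + 24·t - 18. We have jerk j(t) = 180·t^2 + 24·t - 18. Substituting t = 1: j(1) = 186.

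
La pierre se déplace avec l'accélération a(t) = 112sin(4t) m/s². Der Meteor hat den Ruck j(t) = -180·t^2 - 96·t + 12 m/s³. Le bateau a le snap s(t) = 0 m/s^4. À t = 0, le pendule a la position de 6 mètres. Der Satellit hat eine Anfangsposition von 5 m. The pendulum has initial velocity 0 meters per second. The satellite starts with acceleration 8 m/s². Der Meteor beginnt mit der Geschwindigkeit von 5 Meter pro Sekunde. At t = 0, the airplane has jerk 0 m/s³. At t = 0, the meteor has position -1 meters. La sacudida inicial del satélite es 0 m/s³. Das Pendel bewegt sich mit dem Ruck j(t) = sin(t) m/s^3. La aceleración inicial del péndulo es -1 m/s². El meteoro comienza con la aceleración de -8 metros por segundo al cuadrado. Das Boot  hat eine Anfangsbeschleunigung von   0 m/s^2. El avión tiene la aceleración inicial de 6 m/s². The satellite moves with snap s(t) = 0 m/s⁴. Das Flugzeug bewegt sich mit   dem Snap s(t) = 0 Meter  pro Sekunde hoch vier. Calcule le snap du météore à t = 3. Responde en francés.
Nous devons dériver notre équation du jerk j(t) = -180·t^2 - 96·t + 12 1 fois. En prenant d/dt de j(t), nous trouvons s(t) = -360·t - 96. De l'équation du snap s(t) = -360·t - 96, nous substituons t = 3 pour obtenir s = -1176.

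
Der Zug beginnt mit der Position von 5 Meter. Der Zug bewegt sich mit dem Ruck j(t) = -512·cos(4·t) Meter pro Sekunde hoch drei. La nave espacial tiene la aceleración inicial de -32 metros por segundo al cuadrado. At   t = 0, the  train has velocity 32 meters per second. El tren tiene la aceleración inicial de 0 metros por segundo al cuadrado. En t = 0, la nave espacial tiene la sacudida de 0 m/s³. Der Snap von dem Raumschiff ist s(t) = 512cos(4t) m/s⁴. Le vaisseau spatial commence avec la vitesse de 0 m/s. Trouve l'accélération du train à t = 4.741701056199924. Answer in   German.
Wir müssen unsere Gleichung für den Ruck j(t) = -512·cos(4·t) 1-mal integrieren. Das Integral von dem Ruck, mit a(0) = 0, ergibt die Beschleunigung: a(t) = -128·sin(4·t). Mit a(t) = -128·sin(4·t) und Einsetzen von t = 4.741701056199924, finden wir a = -14.9734207014996.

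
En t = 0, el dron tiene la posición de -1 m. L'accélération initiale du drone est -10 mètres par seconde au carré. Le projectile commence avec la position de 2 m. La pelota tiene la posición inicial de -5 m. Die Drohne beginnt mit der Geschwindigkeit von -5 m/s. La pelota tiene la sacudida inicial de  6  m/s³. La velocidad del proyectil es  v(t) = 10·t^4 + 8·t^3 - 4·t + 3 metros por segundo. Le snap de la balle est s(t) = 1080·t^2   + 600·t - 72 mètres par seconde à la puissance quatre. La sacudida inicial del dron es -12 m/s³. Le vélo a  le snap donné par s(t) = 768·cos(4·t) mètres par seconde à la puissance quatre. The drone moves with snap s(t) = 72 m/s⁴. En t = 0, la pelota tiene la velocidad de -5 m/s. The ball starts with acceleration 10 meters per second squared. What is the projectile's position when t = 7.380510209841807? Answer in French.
Pour résoudre ceci, nous devons prendre 1 primitive de notre équation de la vitesse v(t) = 10·t^4 + 8·t^3 - 4·t + 3. La primitive de la vitesse, avec x(0) = 2, donne la position: x(t) = 2·t^5 + 2·t^4 - 2·t^2 + 3·t + 2. De l'équation de la position x(t) = 2·t^5 + 2·t^4 - 2·t^2 + 3·t + 2, nous substituons t = 7.380510209841807 pour obtenir x = 49648.3510043477.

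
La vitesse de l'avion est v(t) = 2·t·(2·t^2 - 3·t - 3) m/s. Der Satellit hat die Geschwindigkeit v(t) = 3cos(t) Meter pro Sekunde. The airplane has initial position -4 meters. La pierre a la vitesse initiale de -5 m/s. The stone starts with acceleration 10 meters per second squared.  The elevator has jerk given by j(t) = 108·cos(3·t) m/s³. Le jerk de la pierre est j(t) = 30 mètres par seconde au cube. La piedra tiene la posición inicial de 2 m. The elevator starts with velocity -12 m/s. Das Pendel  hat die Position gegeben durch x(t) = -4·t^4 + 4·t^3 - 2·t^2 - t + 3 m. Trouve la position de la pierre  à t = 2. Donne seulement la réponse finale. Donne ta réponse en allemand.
Die Position bei t = 2 ist x = 52.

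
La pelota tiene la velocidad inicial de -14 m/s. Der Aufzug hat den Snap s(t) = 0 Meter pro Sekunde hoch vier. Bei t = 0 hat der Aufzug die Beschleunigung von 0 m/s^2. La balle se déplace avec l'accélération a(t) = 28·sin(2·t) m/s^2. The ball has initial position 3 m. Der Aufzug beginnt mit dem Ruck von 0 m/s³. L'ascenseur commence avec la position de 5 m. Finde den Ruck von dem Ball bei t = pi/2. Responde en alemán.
Ausgehend von der Beschleunigung a(t) = 28·sin(2·t), nehmen wir 1 Ableitung. Durch Ableiten von der Beschleunigung erhalten wir den Ruck: j(t) = 56·cos(2·t). Wir haben den Ruck j(t) = 56·cos(2·t). Durch Einsetzen von t = pi/2: j(pi/2) = -56.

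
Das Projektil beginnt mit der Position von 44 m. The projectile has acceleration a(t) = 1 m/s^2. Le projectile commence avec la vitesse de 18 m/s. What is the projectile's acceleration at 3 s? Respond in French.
Nous avons l'accélération a(t) = 1. En substituant t = 3: a(3) = 1.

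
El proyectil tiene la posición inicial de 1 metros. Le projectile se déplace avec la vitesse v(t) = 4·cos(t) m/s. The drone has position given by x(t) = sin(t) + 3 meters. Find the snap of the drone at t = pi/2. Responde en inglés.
Starting from position x(t) = sin(t) + 3, we take 4 derivatives. The derivative of position gives velocity: v(t) = cos(t). Differentiating velocity, we get acceleration: a(t) = -sin(t). Taking d/dt of a(t), we find j(t) = -cos(t). Taking d/dt of j(t), we find s(t) = sin(t). From the given snap equation s(t) = sin(t), we substitute t = pi/2 to get s = 1.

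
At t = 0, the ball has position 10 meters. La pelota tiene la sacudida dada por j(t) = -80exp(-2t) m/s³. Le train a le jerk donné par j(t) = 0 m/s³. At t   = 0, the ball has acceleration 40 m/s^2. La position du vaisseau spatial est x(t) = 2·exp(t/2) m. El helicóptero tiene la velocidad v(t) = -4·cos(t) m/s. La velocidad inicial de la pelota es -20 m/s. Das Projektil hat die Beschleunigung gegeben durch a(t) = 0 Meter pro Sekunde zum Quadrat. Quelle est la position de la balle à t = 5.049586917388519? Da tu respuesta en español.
Debemos encontrar la integral de nuestra ecuación de la sacudida j(t) = -80·exp(-2·t) 3 veces. Integrando la sacudida y usando la condición inicial a(0) = 40, obtenemos a(t) = 40·exp(-2·t). La integral de la aceleración es la velocidad. Usando v(0) = -20, obtenemos v(t) = -20·exp(-2·t). Integrando la velocidad y usando la condición inicial x(0) = 10, obtenemos x(t) = 10·exp(-2·t). Usando x(t) = 10·exp(-2·t) y sustituyendo t = 5.049586917388519, encontramos x = 0.000411135077484684.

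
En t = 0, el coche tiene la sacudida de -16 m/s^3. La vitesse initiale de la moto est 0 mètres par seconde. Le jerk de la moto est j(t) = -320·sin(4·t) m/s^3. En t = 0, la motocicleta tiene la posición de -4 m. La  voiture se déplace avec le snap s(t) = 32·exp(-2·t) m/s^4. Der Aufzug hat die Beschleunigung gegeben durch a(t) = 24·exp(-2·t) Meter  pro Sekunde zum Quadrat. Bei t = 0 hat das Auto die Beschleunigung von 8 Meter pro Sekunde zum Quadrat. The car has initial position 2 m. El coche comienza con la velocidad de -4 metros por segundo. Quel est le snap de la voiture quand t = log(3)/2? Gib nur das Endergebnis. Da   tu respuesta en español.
El snap en t = log(3)/2 es s = 32/3.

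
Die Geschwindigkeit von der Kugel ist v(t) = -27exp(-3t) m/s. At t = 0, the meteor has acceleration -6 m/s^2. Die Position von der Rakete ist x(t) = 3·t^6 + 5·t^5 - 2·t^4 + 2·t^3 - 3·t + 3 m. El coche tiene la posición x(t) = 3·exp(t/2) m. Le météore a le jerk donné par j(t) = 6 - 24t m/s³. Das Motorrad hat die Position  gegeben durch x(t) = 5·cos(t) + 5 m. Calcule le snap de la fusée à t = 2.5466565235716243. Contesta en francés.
Nous devons dériver notre équation de la position x(t) = 3·t^6 + 5·t^5 - 2·t^4 + 2·t^3 - 3·t + 3 4 fois. En prenant d/dt de x(t), nous trouvons v(t) = 18·t^5 + 25·t^4 - 8·t^3 + 6·t^2 - 3. En prenant d/dt de v(t), nous trouvons a(t) = 90·t^4 + 100·t^3 - 24·t^2 + 12·t. En prenant d/dt de a(t), nous trouvons j(t) = 360·t^3 + 300·t^2 - 48·t + 12. En dérivant le jerk, nous obtenons le snap: s(t) = 1080·t^2 + 600·t - 48. De l'équation du snap s(t) = 1080·t^2 + 600·t - 48, nous substituons t = 2.5466565235716243 pour obtenir s = 8484.29011911688.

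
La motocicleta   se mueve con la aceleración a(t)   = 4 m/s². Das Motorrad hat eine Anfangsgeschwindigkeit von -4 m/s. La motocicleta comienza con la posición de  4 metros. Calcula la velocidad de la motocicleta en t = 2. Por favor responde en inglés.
We must find the antiderivative of our acceleration equation a(t) = 4 1 time. The antiderivative of acceleration, with v(0) = -4, gives velocity: v(t) = 4·t - 4. We have velocity v(t) = 4·t - 4. Substituting t = 2: v(2) = 4.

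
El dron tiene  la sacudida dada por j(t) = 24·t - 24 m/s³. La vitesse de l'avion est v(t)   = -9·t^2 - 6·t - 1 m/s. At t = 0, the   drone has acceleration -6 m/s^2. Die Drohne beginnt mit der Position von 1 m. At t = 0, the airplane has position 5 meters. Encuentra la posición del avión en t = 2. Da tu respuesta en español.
Necesitamos integrar nuestra ecuación de la velocidad v(t) = -9·t^2 - 6·t - 1 1 vez. La integral de la velocidad es la posición. Usando x(0) = 5, obtenemos x(t) = -3·t^3 - 3·t^2 - t + 5. De la ecuación de la posición x(t) = -3·t^3 - 3·t^2 - t + 5, sustituimos t = 2 para obtener x = -33.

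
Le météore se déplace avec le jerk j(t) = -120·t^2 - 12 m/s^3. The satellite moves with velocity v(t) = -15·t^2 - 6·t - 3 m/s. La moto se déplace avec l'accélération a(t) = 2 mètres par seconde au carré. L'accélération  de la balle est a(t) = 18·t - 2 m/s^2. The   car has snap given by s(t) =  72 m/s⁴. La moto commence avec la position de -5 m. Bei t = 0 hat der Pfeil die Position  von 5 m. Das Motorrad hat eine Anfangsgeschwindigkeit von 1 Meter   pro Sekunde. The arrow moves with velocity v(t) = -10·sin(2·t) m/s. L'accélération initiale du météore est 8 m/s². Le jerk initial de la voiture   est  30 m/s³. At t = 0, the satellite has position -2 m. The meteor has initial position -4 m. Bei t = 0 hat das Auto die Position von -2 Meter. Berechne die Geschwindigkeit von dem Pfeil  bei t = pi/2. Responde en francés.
Nous avons la vitesse v(t) = -10·sin(2·t). En substituant t = pi/2: v(pi/2) = 0.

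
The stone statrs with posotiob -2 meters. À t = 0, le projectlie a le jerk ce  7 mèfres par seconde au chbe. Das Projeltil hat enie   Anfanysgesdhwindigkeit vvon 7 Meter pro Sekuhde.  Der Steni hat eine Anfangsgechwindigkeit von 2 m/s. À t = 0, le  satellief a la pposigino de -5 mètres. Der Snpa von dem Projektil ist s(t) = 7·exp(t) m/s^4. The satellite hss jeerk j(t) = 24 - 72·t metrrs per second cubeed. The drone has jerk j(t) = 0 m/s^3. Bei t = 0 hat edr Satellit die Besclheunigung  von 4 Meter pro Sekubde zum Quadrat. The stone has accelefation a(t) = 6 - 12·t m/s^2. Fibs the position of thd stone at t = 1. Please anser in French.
Nous devons intégrer notre équation de l'accélération a(t) = 6 - 12·t 2 fois. La primitive de l'accélération, avec v(0) = 2, donne la vitesse: v(t) = -6·t^2 + 6·t + 2. En intégrant la vitesse et en utilisant la condition initiale x(0) = -2, nous obtenons x(t) = -2·t^3 + 3·t^2 + 2·t - 2. Nous avons la position x(t) = -2·t^3 + 3·t^2 + 2·t - 2. En substituant t = 1: x(1) = 1.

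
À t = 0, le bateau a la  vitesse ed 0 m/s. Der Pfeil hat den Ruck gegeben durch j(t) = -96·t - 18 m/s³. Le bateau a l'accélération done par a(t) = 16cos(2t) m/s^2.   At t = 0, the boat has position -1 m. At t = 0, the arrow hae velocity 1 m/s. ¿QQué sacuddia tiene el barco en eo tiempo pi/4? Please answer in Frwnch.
En partant de l'accélération a(t) = 16·cos(2·t), nous prenons 1 dérivée. En prenant d/dt de a(t), nous trouvons j(t) = -32·sin(2·t). Nous avons le jerk j(t) = -32·sin(2·t). En substituant t = pi/4: j(pi/4) = -32.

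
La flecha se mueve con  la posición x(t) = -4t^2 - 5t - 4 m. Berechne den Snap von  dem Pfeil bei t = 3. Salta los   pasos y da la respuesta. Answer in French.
s(3) = 0.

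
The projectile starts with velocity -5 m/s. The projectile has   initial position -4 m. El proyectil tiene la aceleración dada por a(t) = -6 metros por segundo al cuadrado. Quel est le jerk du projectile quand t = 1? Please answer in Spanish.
Partiendo de la aceleración a(t) = -6, tomamos 1 derivada. Derivando la aceleración, obtenemos la sacudida: j(t) = 0. De la ecuación de la sacudida j(t) = 0, sustituimos t = 1 para obtener j = 0.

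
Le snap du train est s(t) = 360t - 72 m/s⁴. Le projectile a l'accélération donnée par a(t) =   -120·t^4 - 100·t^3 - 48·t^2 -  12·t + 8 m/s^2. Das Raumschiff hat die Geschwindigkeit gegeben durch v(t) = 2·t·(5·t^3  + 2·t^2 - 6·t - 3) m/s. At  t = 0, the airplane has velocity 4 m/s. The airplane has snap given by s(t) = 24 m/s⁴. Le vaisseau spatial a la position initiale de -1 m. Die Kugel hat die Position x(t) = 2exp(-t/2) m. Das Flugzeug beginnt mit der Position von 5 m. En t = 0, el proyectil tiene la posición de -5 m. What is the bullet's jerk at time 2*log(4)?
We must differentiate our position equation x(t) = 2·exp(-t/2) 3 times. Taking d/dt of x(t), we find v(t) = -exp(-t/2). Taking d/dt of v(t), we find a(t) = exp(-t/2)/2. Differentiating acceleration, we get jerk: j(t) = -exp(-t/2)/4. We have jerk j(t) = -exp(-t/2)/4. Substituting t = 2*log(4): j(2*log(4)) = -1/16.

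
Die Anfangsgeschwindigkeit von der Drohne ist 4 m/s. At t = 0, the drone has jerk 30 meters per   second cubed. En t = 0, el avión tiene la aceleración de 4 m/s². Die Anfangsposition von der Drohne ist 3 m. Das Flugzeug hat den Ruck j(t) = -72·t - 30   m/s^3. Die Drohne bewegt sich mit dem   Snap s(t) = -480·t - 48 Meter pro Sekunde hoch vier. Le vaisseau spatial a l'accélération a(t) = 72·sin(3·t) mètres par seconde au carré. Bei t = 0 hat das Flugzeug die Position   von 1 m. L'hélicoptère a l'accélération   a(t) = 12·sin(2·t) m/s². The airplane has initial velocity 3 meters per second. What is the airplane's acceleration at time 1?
We must find the antiderivative of our jerk equation j(t) = -72·t - 30 1 time. Finding the antiderivative of j(t) and using a(0) = 4: a(t) = -36·t^2 - 30·t + 4. We have acceleration a(t) = -36·t^2 - 30·t + 4. Substituting t = 1: a(1) = -62.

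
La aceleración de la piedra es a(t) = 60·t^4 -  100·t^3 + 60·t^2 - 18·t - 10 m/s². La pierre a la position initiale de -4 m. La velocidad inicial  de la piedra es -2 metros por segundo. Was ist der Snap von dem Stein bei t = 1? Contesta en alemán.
Um dies zu lösen, müssen wir 2 Ableitungen unserer Gleichung für die Beschleunigung a(t) = 60·t^4 - 100·t^3 + 60·t^2 - 18·t - 10 nehmen. Die Ableitung von der Beschleunigung ergibt den Ruck: j(t) = 240·t^3 - 300·t^2 + 120·t - 18. Durch Ableiten von dem Ruck erhalten wir den Snap: s(t) = 720·t^2 - 600·t + 120. Mit s(t) = 720·t^2 - 600·t + 120 und Einsetzen von t = 1, finden wir s = 240.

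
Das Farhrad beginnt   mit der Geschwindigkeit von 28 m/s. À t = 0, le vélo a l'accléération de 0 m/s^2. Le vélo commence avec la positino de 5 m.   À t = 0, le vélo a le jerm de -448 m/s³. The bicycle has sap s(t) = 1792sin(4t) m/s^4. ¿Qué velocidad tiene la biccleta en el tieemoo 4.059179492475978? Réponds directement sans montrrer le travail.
En t = 4.059179492475978, v = -24.1762063487612.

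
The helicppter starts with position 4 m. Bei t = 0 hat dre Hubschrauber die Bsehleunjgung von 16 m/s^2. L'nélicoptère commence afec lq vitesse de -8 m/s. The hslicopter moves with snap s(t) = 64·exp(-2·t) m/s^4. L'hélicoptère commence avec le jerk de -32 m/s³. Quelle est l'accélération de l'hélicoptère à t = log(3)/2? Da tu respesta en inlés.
We need to integrate our snap equation s(t) = 64·exp(-2·t) 2 times. The integral of snap is jerk. Using j(0) = -32, we get j(t) = -32·exp(-2·t). Integrating jerk and using the initial condition a(0) = 16, we get a(t) = 16·exp(-2·t). Using a(t) = 16·exp(-2·t) and substituting t = log(3)/2, we find a = 16/3.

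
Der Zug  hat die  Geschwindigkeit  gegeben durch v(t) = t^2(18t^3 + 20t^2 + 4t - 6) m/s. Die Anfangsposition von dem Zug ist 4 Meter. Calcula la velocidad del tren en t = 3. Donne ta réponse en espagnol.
Tenemos la velocidad v(t) = t^2·(18·t^3 + 20·t^2 + 4·t - 6). Sustituyendo t = 3: v(3) = 6048.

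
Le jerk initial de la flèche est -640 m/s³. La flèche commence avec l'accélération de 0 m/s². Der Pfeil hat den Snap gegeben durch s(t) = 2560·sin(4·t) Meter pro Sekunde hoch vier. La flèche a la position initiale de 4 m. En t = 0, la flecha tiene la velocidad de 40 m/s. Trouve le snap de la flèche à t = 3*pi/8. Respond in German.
Mit s(t) = 2560·sin(4·t) und Einsetzen von t = 3*pi/8, finden wir s = -2560.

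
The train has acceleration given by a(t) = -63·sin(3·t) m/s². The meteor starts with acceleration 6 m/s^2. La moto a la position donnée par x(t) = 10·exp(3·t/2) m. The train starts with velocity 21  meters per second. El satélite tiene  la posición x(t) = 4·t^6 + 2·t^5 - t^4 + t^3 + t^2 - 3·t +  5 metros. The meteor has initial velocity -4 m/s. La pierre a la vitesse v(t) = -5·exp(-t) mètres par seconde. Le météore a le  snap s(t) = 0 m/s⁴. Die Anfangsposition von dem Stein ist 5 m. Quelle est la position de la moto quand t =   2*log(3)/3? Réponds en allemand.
Mit x(t) = 10·exp(3·t/2) und Einsetzen von t = 2*log(3)/3, finden wir x = 30.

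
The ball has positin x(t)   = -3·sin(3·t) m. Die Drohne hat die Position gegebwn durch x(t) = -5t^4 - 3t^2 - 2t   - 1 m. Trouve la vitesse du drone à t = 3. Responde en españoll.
Debemos derivar nuestra ecuación de la posición x(t) = -5·t^4 - 3·t^2 - 2·t - 1 1 vez. Tomando d/dt de x(t), encontramos v(t) = -20·t^3 - 6·t - 2. Tenemos la velocidad v(t) = -20·t^3 - 6·t - 2. Sustituyendo t = 3: v(3) = -560.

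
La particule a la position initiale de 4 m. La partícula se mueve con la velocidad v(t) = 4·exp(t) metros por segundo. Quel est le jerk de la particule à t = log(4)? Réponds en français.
Pour résoudre ceci, nous devons prendre 2 dérivées de notre équation de la vitesse v(t) = 4·exp(t). La dérivée de la vitesse donne l'accélération: a(t) = 4·exp(t). La dérivée de l'accélération donne le jerk: j(t) = 4·exp(t). En utilisant j(t) = 4·exp(t) et en substituant t = log(4), nous trouvons j = 16.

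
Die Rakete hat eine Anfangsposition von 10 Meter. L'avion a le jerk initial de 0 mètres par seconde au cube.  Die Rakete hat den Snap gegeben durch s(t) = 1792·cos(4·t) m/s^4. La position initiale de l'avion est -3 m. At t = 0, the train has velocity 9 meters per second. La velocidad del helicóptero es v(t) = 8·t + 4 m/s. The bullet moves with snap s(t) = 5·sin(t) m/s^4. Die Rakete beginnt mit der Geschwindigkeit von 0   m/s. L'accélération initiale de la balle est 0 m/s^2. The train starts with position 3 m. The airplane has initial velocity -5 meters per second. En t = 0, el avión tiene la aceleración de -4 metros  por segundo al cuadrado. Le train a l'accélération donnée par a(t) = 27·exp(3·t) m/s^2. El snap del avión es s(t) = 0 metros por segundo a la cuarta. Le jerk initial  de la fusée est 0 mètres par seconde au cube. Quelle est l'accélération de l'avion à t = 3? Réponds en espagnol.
Debemos encontrar la antiderivada de nuestra ecuación del snap s(t) = 0 2 veces. Tomando ∫s(t)dt y aplicando j(0) = 0, encontramos j(t) = 0. Tomando ∫j(t)dt y aplicando a(0) = -4, encontramos a(t) = -4. De la ecuación de la aceleración a(t) = -4, sustituimos t = 3 para obtener a = -4.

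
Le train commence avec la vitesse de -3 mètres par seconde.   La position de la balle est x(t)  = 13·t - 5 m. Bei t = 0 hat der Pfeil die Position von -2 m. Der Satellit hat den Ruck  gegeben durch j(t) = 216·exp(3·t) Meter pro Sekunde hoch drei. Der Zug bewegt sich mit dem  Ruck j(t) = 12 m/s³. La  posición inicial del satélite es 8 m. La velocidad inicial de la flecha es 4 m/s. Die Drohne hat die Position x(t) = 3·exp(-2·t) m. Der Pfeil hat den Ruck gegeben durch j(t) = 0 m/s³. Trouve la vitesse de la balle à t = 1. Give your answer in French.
En partant de la position x(t) = 13·t - 5, nous prenons 1 dérivée. La dérivée de la position donne la vitesse: v(t) = 13. De l'équation de la vitesse v(t) = 13, nous substituons t = 1 pour obtenir v = 13.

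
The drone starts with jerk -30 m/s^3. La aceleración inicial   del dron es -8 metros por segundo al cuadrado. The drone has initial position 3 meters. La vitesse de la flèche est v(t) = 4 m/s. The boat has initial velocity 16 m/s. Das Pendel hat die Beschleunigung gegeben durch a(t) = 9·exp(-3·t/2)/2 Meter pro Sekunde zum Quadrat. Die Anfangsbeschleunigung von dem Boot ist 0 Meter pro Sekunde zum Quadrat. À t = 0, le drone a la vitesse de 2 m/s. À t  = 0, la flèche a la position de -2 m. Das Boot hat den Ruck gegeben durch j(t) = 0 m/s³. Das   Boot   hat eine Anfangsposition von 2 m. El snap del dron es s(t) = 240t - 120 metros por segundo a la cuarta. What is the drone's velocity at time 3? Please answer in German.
Ausgehend von dem Snap s(t) = 240·t - 120, nehmen wir 3 Integrale. Die Stammfunktion von dem Snap, mit j(0) = -30, ergibt den Ruck: j(t) = 120·t^2 - 120·t - 30. Das Integral von dem Ruck, mit a(0) = -8, ergibt die Beschleunigung: a(t) = 40·t^3 - 60·t^2 - 30·t - 8. Durch Integration von der Beschleunigung und Verwendung der Anfangsbedingung v(0) = 2, erhalten wir v(t) = 10·t^4 - 20·t^3 - 15·t^2 - 8·t + 2. Aus der Gleichung für die Geschwindigkeit v(t) = 10·t^4 - 20·t^3 - 15·t^2 - 8·t + 2, setzen wir t = 3 ein und erhalten v = 113.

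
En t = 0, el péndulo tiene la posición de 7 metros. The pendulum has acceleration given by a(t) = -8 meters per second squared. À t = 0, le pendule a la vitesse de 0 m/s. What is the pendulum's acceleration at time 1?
From the given acceleration equation a(t) = -8, we substitute t = 1 to get a = -8.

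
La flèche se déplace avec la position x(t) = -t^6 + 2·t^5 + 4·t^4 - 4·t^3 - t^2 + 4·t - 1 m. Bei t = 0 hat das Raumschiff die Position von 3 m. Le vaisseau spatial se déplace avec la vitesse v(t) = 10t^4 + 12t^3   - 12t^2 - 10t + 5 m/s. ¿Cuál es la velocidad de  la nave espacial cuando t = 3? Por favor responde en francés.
De l'équation de la vitesse v(t) = 10·t^4 + 12·t^3 - 12·t^2 - 10·t + 5, nous substituons t = 3 pour obtenir v = 1001.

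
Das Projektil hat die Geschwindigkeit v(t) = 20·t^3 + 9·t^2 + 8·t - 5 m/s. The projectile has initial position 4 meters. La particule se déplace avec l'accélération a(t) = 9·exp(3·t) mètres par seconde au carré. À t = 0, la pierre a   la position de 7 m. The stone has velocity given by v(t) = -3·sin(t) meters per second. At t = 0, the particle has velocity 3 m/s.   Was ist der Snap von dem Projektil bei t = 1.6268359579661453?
Ausgehend von der Geschwindigkeit v(t) = 20·t^3 + 9·t^2 + 8·t - 5, nehmen wir 3 Ableitungen. Die Ableitung von der Geschwindigkeit ergibt die Beschleunigung: a(t) = 60·t^2 + 18·t + 8. Mit d/dt von a(t) finden wir j(t) = 120·t + 18. Die Ableitung von dem Ruck ergibt den Snap: s(t) = 120. Mit s(t) = 120 und Einsetzen von t = 1.6268359579661453, finden wir s = 120.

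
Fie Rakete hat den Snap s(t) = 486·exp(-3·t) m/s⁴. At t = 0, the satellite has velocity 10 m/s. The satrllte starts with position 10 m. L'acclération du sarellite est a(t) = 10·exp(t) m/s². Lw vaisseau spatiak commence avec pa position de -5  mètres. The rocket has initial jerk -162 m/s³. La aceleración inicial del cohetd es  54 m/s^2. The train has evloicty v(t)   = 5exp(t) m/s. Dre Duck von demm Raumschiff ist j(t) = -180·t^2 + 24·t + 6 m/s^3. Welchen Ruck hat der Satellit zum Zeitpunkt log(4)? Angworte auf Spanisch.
Partiendo de la aceleración a(t) = 10·exp(t), tomamos 1 derivada. Tomando d/dt de a(t), encontramos j(t) = 10·exp(t). De la ecuación de la sacudida j(t) = 10·exp(t), sustituimos t = log(4) para obtener j = 40.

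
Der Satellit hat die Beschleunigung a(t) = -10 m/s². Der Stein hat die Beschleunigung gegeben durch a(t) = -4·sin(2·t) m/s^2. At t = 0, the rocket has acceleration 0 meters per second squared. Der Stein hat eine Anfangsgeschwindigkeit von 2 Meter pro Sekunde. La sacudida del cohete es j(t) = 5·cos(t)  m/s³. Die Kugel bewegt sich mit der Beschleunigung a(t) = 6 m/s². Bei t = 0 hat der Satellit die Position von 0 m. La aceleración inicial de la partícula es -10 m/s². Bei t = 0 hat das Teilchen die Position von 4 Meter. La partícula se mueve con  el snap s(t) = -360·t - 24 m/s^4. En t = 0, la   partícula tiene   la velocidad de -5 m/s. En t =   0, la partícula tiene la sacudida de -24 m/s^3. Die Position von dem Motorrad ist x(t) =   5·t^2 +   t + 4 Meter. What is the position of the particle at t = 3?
We must find the integral of our snap equation s(t) = -360·t - 24 4 times. Integrating snap and using the initial condition j(0) = -24, we get j(t) = -180·t^2 - 24·t - 24. The antiderivative of jerk is acceleration. Using a(0) = -10, we get a(t) = -60·t^3 - 12·t^2 - 24·t - 10. Finding the integral of a(t) and using v(0) = -5: v(t) = -15·t^4 - 4·t^3 - 12·t^2 - 10·t - 5. The antiderivative of velocity, with x(0) = 4, gives position: x(t) = -3·t^5 - t^4 - 4·t^3 - 5·t^2 - 5·t + 4. From the given position equation x(t) = -3·t^5 - t^4 - 4·t^3 - 5·t^2 - 5·t + 4, we substitute t = 3 to get x = -974.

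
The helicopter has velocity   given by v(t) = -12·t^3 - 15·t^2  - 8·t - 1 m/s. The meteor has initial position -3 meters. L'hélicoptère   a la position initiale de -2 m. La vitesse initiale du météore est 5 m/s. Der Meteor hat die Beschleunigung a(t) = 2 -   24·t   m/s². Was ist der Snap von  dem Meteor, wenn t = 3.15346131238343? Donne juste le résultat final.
Der Snap bei t = 3.15346131238343 ist s = 0.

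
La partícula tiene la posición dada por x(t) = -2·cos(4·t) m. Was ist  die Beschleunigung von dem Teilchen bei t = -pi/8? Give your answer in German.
Um dies zu lösen, müssen wir 2 Ableitungen unserer Gleichung für die Position x(t) = -2·cos(4·t) nehmen. Mit d/dt von x(t) finden wir v(t) = 8·sin(4·t). Durch Ableiten von der Geschwindigkeit erhalten wir die Beschleunigung: a(t) = 32·cos(4·t). Mit a(t) = 32·cos(4·t) und Einsetzen von t = -pi/8, finden wir a = 0.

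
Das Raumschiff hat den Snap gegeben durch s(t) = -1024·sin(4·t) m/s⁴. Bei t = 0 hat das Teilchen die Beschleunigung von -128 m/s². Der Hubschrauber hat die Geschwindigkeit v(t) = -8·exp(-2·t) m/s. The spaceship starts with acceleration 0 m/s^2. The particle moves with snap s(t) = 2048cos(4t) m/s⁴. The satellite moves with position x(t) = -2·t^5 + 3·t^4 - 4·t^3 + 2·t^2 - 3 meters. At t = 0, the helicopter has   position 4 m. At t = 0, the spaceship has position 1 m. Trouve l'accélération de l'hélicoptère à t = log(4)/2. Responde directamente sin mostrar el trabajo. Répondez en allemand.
Die Beschleunigung bei t = log(4)/2 ist a = 4.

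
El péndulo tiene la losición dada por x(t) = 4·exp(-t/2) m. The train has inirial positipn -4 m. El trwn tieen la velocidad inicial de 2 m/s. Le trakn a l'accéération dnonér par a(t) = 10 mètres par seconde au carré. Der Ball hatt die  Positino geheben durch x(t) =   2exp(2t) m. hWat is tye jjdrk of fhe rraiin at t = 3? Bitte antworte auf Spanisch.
Debemos derivar nuestra ecuación de la aceleración a(t) = 10 1 vez. Tomando d/dt de a(t), encontramos j(t) = 0. De la ecuación de la sacudida j(t) = 0, sustituimos t = 3 para obtener j = 0.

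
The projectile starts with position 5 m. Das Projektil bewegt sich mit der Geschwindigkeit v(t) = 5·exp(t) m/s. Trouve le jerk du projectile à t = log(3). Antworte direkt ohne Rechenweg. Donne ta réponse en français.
Le jerk à t = log(3) est j = 15.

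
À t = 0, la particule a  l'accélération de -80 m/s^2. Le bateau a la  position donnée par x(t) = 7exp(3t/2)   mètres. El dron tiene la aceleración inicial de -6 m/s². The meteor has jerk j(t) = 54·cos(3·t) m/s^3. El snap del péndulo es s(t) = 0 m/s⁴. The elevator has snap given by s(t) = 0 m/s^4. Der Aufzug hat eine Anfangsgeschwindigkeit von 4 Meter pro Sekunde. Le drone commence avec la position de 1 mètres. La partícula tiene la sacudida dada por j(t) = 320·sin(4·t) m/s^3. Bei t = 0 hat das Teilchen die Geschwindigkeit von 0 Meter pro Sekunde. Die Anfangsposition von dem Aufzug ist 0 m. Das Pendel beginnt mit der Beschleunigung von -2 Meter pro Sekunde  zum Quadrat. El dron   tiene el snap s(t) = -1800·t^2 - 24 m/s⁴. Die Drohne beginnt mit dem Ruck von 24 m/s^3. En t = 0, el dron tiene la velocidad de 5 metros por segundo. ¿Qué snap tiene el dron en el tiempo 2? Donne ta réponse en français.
Nous avons le snap s(t) = -1800·t^2 - 24. En substituant t = 2: s(2) = -7224.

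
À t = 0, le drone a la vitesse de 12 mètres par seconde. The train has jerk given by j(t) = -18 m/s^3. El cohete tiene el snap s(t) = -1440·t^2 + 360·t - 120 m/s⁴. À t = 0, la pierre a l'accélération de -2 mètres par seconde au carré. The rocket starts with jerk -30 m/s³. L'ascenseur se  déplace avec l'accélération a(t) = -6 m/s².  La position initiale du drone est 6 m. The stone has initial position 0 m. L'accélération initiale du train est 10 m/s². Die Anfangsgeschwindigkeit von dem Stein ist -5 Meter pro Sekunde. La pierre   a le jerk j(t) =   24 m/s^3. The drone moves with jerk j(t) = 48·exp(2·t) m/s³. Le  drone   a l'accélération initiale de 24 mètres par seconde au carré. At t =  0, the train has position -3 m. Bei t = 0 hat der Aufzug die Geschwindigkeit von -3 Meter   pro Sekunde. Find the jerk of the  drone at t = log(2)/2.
From the given jerk equation j(t) = 48·exp(2·t), we substitute t = log(2)/2 to get j = 96.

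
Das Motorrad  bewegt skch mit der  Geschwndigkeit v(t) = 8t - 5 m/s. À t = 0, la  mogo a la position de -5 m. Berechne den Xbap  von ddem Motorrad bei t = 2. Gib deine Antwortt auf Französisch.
Pour résoudre ceci, nous devons prendre 3 dérivées de notre équation de la vitesse v(t) = 8·t - 5. En dérivant la vitesse, nous obtenons l'accélération: a(t) = 8. La dérivée de l'accélération donne le jerk: j(t) = 0. La dérivée du jerk donne le snap: s(t) = 0. En utilisant s(t) = 0 et en substituant t = 2, nous trouvons s = 0.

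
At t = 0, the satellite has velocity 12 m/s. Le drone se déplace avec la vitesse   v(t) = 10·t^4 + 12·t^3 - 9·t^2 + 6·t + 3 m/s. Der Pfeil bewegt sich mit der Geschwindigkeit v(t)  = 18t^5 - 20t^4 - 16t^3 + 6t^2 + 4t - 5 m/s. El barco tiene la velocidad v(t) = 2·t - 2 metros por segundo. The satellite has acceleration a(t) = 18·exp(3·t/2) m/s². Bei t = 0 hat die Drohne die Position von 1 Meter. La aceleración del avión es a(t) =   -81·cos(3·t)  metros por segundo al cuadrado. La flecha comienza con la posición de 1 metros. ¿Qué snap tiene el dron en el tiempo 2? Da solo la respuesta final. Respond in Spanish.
La respuesta es 552.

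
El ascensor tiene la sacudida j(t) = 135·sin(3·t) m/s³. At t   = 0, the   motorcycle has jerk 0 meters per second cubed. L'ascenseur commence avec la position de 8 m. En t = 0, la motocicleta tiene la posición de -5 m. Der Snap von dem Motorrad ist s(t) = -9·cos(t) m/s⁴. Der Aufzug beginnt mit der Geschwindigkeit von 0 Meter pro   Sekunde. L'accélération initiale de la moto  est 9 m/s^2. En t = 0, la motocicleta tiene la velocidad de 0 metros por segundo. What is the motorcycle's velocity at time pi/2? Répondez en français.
En partant du snap s(t) = -9·cos(t), nous prenons 3 intégrales. La primitive du snap est le jerk. En utilisant j(0) = 0, nous obtenons j(t) = -9·sin(t). La primitive du jerk, avec a(0) = 9, donne l'accélération: a(t) = 9·cos(t). L'intégrale de l'accélération, avec v(0) = 0, donne la vitesse: v(t) = 9·sin(t). De l'équation de la vitesse v(t) = 9·sin(t), nous substituons t = pi/2 pour obtenir v = 9.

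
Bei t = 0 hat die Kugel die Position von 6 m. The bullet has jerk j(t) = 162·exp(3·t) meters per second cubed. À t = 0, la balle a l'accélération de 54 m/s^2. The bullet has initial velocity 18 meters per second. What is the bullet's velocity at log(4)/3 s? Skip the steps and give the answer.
The velocity at t = log(4)/3 is v = 72.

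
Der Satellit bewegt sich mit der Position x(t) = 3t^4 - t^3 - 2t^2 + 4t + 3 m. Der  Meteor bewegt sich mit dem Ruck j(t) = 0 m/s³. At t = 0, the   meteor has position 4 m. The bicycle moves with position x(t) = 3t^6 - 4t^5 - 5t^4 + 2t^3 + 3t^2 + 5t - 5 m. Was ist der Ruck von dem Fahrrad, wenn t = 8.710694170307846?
Um dies zu lösen, müssen wir 3 Ableitungen unserer Gleichung für die Position x(t) = 3·t^6 - 4·t^5 - 5·t^4 + 2·t^3 + 3·t^2 + 5·t - 5 nehmen. Die Ableitung von der Position ergibt die Geschwindigkeit: v(t) = 18·t^5 - 20·t^4 - 20·t^3 + 6·t^2 + 6·t + 5. Die Ableitung von der Geschwindigkeit ergibt die Beschleunigung: a(t) = 90·t^4 - 80·t^3 - 60·t^2 + 12·t + 6. Mit d/dt von a(t) finden wir j(t) = 360·t^3 - 240·t^2 - 120·t + 12. Mit j(t) = 360·t^3 - 240·t^2 - 120·t + 12 und Einsetzen von t = 8.710694170307846, finden wir j = 218692.782503792.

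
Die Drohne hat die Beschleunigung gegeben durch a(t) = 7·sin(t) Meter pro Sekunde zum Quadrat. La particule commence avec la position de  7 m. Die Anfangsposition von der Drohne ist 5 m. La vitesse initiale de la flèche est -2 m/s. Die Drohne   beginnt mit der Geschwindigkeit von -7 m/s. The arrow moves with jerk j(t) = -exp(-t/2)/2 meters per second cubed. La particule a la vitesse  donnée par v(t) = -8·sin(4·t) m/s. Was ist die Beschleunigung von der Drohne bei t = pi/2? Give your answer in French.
Nous avons l'accélération a(t) = 7·sin(t). En substituant t = pi/2: a(pi/2) = 7.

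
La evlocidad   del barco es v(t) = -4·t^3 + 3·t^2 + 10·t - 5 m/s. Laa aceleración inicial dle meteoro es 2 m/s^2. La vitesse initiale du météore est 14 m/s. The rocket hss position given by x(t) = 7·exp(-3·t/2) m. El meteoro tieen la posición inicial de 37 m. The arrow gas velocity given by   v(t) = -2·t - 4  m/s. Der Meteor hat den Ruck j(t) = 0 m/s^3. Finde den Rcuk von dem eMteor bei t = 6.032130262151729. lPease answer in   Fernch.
De l'équation du jerk j(t) = 0, nous substituons t = 6.032130262151729 pour obtenir j = 0.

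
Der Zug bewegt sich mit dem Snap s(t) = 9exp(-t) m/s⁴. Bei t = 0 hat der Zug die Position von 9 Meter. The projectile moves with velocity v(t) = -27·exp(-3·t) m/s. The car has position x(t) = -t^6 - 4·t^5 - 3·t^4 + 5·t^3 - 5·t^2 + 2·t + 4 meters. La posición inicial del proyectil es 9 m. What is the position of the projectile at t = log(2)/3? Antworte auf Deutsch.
Wir müssen das Integral unserer Gleichung für die Geschwindigkeit v(t) = -27·exp(-3·t) 1-mal finden. Das Integral von der Geschwindigkeit, mit x(0) = 9, ergibt die Position: x(t) = 9·exp(-3·t). Mit x(t) = 9·exp(-3·t) und Einsetzen von t = log(2)/3, finden wir x = 9/2.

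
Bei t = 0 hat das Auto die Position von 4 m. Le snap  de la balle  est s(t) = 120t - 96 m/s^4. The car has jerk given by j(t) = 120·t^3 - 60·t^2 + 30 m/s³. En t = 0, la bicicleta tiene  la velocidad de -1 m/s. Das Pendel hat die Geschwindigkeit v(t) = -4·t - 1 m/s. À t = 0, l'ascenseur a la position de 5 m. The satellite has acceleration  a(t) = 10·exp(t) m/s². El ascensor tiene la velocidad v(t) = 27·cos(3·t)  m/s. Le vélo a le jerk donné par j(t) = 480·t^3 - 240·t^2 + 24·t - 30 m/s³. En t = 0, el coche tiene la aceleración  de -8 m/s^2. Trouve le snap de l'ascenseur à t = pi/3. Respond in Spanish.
Debemos derivar nuestra ecuación de la velocidad v(t) = 27·cos(3·t) 3 veces. Tomando d/dt de v(t), encontramos a(t) = -81·sin(3·t). Tomando d/dt de a(t), encontramos j(t) = -243·cos(3·t). La derivada de la sacudida da el snap: s(t) = 729·sin(3·t). Usando s(t) = 729·sin(3·t) y sustituyendo t = pi/3, encontramos s = 0.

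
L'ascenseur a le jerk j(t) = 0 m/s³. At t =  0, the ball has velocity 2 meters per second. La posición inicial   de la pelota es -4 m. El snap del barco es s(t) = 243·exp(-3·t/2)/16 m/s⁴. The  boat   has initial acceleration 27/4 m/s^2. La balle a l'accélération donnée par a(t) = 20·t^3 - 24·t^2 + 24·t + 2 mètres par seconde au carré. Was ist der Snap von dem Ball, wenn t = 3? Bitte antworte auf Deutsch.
Um dies zu lösen, müssen wir 2 Ableitungen unserer Gleichung für die Beschleunigung a(t) = 20·t^3 - 24·t^2 + 24·t + 2 nehmen. Die Ableitung von der Beschleunigung ergibt den Ruck: j(t) = 60·t^2 - 48·t + 24. Mit d/dt von j(t) finden wir s(t) = 120·t - 48. Wir haben den Snap s(t) = 120·t - 48. Durch Einsetzen von t = 3: s(3) = 312.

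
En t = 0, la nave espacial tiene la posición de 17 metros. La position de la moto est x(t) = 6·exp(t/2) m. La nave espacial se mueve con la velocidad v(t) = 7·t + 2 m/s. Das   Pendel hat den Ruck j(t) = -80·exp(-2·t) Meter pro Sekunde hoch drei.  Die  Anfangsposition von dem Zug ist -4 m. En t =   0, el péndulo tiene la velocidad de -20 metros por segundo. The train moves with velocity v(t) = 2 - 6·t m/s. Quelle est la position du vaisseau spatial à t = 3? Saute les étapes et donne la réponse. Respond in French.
x(3) = 109/2.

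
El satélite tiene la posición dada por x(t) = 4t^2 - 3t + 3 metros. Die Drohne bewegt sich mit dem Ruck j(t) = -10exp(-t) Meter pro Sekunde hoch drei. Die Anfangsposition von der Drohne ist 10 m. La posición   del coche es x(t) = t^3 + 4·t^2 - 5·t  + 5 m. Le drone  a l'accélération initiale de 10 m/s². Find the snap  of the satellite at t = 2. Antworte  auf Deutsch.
Ausgehend von der Position x(t) = 4·t^2 - 3·t + 3, nehmen wir 4 Ableitungen. Mit d/dt von x(t) finden wir v(t) = 8·t - 3. Mit d/dt von v(t) finden wir a(t) = 8. Die Ableitung von der Beschleunigung ergibt den Ruck: j(t) = 0. Die Ableitung von dem Ruck ergibt den Snap: s(t) = 0. Wir haben den Snap s(t) = 0. Durch Einsetzen von t = 2: s(2) = 0.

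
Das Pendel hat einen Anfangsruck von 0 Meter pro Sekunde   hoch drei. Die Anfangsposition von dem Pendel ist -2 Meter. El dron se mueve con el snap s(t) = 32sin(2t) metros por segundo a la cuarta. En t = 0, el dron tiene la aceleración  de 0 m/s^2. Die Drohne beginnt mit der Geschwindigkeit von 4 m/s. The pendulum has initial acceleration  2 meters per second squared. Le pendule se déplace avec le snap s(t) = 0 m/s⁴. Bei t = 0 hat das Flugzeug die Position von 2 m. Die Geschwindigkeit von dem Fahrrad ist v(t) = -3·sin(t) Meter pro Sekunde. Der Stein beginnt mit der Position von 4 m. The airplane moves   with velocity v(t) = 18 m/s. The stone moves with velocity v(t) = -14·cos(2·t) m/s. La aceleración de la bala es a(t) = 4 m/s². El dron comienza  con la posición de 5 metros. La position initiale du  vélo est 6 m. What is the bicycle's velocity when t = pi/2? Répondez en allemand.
Wir haben die Geschwindigkeit v(t) = -3·sin(t). Durch Einsetzen von t = pi/2: v(pi/2) = -3.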